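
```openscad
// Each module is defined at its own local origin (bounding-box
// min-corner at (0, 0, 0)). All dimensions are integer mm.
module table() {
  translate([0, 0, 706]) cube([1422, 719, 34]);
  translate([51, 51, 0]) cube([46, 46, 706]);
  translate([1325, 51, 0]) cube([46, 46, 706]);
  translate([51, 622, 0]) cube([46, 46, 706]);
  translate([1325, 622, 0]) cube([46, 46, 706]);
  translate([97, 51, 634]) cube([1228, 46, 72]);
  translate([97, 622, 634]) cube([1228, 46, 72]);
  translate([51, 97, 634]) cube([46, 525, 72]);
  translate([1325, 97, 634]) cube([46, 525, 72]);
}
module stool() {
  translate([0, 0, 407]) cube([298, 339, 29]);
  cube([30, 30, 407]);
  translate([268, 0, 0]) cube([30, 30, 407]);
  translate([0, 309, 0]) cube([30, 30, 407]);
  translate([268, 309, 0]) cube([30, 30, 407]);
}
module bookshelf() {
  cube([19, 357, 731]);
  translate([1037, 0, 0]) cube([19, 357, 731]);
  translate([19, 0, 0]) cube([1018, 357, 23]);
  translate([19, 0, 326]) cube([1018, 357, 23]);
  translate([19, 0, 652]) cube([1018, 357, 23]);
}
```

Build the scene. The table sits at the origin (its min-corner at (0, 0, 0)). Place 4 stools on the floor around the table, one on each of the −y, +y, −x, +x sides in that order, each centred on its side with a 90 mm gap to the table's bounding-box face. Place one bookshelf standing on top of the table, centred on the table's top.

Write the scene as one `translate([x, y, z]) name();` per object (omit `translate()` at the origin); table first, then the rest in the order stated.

table();
translate([562, -429, 0]) stool();
translate([562, 809, 0]) stool();
translate([-388, 190, 0]) stool();
translate([1512, 190, 0]) stool();
translate([183, 181, 740]) bookshelf();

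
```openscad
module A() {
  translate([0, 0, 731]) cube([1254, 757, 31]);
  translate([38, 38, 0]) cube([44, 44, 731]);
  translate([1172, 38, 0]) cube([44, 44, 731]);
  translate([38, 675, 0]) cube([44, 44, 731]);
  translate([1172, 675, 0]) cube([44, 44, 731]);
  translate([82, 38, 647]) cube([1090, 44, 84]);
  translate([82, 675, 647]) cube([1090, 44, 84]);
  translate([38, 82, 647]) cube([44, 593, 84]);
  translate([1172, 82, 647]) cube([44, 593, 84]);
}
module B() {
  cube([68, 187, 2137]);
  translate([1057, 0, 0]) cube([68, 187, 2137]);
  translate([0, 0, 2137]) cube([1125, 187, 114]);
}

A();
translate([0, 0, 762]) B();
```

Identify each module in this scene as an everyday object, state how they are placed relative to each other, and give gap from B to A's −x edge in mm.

The door frame's min-x is at 0; the table's min-x is 0; gap = 0 mm.

A is a table. B is a door frame. The door frame is on top of the table. The gap from the door frame to the table's −x edge is 0 mm.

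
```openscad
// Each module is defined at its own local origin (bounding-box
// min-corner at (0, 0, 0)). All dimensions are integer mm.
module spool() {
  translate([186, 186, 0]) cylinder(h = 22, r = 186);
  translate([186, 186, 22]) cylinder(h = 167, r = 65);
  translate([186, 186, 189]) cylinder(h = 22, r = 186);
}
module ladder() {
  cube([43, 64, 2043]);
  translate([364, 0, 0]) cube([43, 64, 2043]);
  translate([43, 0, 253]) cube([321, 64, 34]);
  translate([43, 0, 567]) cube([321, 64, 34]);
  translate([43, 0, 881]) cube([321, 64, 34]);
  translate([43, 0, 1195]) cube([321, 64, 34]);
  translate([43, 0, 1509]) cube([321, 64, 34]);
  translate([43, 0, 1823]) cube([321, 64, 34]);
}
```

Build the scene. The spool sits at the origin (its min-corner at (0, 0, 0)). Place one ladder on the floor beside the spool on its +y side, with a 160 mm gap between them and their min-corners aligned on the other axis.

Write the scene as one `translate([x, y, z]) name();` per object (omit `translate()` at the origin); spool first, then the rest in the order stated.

spool();
translate([0, 532, 0]) ladder();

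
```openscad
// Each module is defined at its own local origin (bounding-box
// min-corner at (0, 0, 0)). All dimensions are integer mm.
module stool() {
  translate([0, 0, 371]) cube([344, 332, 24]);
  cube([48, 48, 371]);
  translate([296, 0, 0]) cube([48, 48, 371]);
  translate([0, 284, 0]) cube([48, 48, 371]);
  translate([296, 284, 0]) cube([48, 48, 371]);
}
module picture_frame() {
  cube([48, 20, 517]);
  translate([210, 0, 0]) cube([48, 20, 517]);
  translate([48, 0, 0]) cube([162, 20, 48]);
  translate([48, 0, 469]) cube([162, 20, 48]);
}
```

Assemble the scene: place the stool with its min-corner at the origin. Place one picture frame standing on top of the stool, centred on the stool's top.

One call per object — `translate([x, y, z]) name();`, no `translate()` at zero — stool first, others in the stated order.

stool();
translate([43, 156, 395]) picture_frame();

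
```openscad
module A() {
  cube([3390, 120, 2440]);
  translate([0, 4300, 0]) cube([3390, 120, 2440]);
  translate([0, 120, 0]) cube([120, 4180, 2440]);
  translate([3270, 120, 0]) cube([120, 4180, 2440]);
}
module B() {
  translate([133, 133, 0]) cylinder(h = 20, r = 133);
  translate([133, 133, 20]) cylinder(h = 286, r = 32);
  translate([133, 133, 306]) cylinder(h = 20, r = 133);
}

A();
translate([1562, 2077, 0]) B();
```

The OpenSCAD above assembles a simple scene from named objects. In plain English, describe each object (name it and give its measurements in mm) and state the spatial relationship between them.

A is a box-shaped house frame (walls only): outside footprint 3390×4420 mm, wall height 2440 mm, wall thickness 120 mm. The two y-facing walls run the full x-width; the two x-facing walls fit between the inner faces of the y-facing walls.

B is a spool: two coaxial disc flanges of radius 133 mm and thickness 20 mm, joined by a core cylinder of radius 32 mm and height 286 mm. The lower flange rests on z = 0 and the three cylinders share a vertical axis.

The spool sits inside the house frame, centred.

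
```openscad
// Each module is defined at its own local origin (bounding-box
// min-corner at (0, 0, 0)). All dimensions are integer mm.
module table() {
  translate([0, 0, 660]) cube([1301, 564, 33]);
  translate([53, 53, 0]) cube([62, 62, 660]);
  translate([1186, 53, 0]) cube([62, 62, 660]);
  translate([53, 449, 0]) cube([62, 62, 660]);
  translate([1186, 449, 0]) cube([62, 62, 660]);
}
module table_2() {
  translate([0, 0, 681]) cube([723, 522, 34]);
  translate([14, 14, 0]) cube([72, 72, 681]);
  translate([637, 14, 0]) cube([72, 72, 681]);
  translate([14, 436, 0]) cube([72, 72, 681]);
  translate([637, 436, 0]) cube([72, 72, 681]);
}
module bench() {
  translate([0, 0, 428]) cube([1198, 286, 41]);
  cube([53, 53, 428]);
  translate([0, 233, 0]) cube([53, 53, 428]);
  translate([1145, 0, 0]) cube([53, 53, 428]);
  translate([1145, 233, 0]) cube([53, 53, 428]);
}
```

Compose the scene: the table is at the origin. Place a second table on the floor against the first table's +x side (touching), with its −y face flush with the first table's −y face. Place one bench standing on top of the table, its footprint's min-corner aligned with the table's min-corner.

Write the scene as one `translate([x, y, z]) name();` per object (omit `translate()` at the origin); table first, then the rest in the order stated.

table();
translate([1301, 0, 0]) table_2();
translate([0, 0, 693]) bench();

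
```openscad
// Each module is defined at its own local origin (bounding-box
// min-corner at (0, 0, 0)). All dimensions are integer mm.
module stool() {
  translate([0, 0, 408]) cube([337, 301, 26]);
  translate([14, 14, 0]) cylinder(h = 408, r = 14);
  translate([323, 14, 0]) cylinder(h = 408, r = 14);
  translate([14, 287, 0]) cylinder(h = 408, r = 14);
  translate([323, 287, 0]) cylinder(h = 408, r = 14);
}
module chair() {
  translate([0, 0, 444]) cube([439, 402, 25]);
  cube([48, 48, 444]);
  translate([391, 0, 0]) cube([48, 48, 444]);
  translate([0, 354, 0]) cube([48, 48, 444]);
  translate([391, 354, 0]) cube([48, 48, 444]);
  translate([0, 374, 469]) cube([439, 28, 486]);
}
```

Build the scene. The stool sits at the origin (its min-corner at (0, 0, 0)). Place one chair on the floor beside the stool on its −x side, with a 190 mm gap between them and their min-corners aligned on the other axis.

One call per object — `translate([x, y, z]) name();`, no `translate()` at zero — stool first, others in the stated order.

stool();
translate([-629, 0, 0]) chair();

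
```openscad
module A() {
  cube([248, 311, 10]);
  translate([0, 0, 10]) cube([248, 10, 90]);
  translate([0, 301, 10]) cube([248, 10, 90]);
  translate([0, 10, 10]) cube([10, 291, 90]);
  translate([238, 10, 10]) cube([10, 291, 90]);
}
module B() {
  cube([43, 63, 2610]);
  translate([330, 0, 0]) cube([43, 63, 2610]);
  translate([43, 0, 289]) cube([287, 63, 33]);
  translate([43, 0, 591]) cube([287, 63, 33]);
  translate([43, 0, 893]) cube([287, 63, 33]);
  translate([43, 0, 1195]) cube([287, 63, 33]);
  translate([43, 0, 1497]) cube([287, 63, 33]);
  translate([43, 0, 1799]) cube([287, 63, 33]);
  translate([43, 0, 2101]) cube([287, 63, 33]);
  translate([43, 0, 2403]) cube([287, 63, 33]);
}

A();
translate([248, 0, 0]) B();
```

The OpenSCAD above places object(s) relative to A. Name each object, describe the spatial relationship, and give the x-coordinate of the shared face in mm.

A is an open box. B is a ladder. The ladder is against the open box's +x side, with their −y faces flush. The x-coordinate of the shared face is 248 mm.

The open box's +x face and the ladder's −x face are both at x = 248 mm.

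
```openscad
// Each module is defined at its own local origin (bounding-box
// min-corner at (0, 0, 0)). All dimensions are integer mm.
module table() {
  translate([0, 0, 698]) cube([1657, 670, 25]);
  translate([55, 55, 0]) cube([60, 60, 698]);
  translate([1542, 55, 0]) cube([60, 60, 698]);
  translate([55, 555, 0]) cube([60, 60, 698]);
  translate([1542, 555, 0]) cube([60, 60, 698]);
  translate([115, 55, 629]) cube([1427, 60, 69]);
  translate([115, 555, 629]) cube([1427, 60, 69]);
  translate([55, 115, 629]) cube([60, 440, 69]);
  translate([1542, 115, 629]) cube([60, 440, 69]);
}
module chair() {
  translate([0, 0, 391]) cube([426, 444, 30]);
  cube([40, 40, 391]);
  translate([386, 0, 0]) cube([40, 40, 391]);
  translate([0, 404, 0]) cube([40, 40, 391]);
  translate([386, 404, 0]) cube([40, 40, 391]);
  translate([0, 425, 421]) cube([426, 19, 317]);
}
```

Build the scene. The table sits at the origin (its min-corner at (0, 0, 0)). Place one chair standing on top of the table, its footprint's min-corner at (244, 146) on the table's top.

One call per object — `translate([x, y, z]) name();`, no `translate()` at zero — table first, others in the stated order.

table();
translate([244, 146, 723]) chair();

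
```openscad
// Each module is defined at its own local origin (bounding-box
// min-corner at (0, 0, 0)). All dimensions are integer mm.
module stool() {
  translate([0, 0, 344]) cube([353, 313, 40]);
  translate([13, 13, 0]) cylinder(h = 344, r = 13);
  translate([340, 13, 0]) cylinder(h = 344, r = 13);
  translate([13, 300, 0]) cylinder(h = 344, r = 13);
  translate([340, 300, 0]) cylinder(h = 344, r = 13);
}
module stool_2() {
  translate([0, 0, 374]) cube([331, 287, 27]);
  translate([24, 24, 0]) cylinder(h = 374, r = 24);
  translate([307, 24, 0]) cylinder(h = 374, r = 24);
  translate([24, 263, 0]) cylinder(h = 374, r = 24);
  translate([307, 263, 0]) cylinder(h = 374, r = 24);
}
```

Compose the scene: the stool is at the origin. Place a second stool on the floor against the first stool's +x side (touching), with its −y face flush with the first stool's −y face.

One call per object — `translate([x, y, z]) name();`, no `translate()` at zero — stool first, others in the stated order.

stool();
translate([353, 0, 0]) stool_2();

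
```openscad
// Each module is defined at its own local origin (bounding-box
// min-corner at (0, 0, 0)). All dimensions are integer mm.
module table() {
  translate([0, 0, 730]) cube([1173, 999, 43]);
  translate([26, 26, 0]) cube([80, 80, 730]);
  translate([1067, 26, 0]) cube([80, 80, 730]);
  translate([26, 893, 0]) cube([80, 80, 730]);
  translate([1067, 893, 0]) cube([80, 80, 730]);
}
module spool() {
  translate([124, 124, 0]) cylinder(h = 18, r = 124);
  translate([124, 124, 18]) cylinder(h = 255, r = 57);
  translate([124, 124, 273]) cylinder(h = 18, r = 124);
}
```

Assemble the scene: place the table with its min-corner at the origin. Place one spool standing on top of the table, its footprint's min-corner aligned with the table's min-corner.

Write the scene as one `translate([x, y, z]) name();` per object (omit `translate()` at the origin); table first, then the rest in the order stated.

table();
translate([0, 0, 773]) spool();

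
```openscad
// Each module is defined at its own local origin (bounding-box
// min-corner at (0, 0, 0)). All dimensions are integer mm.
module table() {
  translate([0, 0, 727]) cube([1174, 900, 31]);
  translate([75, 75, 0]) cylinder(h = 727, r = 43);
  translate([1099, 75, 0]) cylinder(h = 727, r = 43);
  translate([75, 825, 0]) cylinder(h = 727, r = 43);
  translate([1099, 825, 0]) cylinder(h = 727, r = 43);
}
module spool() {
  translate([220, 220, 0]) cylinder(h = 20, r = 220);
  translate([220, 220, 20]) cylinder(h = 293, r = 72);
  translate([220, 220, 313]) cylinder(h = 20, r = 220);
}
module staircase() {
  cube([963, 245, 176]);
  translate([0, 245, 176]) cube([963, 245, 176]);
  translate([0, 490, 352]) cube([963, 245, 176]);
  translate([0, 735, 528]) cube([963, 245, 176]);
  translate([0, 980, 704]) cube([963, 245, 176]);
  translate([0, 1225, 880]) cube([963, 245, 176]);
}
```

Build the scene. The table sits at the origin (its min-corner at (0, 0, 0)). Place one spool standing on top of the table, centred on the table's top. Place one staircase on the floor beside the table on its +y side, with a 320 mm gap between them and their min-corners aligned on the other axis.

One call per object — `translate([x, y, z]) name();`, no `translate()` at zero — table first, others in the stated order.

table();
translate([367, 230, 758]) spool();
translate([0, 1220, 0]) staircase();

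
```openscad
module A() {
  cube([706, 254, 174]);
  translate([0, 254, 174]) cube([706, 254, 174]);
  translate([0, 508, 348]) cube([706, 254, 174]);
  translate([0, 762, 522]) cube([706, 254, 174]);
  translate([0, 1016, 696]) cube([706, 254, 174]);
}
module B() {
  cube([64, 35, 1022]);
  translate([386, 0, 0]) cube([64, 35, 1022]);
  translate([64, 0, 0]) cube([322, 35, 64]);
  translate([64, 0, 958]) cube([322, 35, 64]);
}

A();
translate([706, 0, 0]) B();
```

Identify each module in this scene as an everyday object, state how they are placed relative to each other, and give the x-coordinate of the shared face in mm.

The staircase's +x face and the picture frame's −x face are both at x = 706 mm.

A is a staircase. B is a picture frame. The picture frame is against the staircase's +x side, with their −y faces flush. The x-coordinate of the shared face is 706 mm.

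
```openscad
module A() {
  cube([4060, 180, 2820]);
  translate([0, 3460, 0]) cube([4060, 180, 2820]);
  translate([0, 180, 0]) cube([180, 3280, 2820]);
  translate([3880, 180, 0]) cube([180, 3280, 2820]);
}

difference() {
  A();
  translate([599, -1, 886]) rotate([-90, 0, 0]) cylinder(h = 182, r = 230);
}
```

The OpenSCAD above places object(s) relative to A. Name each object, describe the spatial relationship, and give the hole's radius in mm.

The subtracted cylinder has r = 230 mm.

A is a house frame. The house frame has a circular hole through its front wall. The hole's radius is 230 mm.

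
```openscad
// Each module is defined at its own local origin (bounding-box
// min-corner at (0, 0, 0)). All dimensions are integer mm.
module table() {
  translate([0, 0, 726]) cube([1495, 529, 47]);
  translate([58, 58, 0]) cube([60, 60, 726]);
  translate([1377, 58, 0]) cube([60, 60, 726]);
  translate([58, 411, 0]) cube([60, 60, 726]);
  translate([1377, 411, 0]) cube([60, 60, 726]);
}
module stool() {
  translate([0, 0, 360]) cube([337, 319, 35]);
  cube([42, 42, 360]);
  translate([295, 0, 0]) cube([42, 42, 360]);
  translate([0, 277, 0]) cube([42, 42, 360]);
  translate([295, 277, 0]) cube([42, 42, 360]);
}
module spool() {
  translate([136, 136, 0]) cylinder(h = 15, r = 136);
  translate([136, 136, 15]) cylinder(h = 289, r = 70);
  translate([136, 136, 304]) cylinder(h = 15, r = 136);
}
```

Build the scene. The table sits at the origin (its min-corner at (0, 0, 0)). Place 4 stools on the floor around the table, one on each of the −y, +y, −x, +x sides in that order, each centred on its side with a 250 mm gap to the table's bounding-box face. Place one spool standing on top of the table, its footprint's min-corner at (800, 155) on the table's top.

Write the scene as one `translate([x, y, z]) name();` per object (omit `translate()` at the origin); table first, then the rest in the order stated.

table();
translate([579, -569, 0]) stool();
translate([579, 779, 0]) stool();
translate([-587, 105, 0]) stool();
translate([1745, 105, 0]) stool();
translate([800, 155, 773]) spool();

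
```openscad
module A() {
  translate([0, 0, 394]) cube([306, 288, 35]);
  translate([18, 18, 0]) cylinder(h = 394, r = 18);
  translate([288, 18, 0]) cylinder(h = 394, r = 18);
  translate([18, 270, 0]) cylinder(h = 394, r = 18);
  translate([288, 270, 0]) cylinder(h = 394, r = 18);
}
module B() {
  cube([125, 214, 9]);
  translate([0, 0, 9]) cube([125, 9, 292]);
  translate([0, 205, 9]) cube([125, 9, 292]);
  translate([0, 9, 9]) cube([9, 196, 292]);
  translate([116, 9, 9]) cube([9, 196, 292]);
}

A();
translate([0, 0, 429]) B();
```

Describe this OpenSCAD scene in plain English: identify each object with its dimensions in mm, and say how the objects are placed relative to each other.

A is a simple wooden stool: a rectangular seat 306 mm (x) by 288 mm (y), 35 mm thick, top face at z = 429 mm, on four round legs, each 36 mm in diameter. The legs rest on z = 0, each leg's axis is inset half a diameter from the nearest pair of seat edges (so the leg's bounding box is flush with the corner).

B is an open-topped rectangular box: outside dimensions 125×214×301 mm, with a uniform wall and base thickness of 9 mm. The base is a full 125×214 slab on the floor; four walls sit on top of the base. The front and back walls (the −y and +y sides) span the full width; the two side walls fit between them.

The open box is on top of the stool.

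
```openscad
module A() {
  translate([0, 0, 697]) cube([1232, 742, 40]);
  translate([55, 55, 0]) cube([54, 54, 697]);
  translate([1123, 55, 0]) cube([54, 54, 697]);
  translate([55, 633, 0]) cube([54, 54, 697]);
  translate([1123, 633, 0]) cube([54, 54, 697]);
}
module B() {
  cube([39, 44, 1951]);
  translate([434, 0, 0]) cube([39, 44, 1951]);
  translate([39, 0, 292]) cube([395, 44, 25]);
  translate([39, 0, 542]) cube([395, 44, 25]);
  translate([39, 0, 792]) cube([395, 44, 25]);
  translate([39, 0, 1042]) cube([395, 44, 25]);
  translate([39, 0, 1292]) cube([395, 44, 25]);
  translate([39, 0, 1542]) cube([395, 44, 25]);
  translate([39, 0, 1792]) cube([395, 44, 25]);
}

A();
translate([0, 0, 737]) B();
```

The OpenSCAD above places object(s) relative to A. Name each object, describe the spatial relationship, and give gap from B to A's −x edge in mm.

A is a table. B is a ladder. The ladder is on top of the table. The gap from the ladder to the table's −x edge is 0 mm.

The ladder's min-x is at 0; the table's min-x is 0; gap = 0 mm.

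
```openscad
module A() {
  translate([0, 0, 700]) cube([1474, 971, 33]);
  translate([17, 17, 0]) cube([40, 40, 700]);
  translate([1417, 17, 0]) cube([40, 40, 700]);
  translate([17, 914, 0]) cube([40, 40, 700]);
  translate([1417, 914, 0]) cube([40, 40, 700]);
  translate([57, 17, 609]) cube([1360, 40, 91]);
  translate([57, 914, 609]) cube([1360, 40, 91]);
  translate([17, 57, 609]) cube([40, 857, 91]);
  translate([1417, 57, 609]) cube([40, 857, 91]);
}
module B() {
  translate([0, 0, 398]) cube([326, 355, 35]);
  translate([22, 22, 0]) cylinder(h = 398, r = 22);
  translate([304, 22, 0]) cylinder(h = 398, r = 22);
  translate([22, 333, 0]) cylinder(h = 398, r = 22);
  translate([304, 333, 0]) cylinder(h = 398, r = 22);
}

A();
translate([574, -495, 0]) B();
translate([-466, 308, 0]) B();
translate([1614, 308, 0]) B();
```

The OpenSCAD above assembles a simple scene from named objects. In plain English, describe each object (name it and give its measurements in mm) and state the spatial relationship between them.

A is a table with a 1474×971 mm rectangular top, 33 mm thick, top surface at z = 733 mm, supported by four 40×40 mm square legs, each inset 17 mm from the nearest pair of top edges, running from the floor. Four apron rails, 40 mm thick and 91 mm tall, run between adjacent legs with their top edges flush with the underside of the top and their outer faces flush with the legs' outer faces.

B is a four-legged stool. The seat is a 326×355×35 mm slab whose top surface is at z = 433 mm; four round legs, each 44 mm in diameter, run from the floor (z = 0) to the underside of the seat, each leg's axis is inset half a diameter from the nearest pair of seat edges (so the leg's bounding box is flush with the corner).

Three stools sit around the table at the −y, −x, +x sides.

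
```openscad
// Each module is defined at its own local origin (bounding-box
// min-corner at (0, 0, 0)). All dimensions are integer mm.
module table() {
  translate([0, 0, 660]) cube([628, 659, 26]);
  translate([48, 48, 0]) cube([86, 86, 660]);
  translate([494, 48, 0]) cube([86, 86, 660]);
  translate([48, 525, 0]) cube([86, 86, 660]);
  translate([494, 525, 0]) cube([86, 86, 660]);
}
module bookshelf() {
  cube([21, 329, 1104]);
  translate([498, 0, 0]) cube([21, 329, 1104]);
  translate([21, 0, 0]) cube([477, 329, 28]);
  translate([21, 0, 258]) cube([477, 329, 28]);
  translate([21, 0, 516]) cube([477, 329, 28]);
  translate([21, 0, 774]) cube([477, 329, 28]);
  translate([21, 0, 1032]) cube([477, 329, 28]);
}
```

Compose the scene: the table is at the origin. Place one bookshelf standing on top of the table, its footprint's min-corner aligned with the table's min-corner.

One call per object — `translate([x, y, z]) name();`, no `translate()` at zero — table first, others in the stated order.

table();
translate([0, 0, 686]) bookshelf();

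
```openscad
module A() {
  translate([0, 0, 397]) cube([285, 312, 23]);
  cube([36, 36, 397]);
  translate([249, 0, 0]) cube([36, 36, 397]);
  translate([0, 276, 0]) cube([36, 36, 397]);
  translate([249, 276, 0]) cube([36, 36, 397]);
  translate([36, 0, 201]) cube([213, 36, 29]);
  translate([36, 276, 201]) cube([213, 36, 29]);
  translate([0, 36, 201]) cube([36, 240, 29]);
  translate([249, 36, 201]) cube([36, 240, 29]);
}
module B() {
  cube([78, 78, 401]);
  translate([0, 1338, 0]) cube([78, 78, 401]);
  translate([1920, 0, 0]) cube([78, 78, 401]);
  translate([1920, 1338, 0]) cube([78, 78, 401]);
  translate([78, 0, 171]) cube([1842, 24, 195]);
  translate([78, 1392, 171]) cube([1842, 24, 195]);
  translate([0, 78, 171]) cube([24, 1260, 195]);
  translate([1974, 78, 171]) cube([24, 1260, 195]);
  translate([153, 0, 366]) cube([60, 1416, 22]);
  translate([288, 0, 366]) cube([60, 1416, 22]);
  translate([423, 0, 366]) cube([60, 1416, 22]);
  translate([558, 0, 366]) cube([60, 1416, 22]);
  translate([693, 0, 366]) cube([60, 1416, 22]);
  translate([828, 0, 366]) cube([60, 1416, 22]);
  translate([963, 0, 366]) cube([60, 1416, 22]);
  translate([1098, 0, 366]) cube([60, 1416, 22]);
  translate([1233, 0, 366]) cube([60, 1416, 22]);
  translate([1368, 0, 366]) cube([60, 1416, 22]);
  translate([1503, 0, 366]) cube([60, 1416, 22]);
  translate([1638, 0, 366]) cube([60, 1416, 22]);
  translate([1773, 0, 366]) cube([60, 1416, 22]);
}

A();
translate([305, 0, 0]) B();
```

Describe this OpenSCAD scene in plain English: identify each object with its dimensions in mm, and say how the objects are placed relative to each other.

A is a four-legged stool. The seat is a 285×312×23 mm slab whose top surface is at z = 420 mm; four square legs, each 36×36 mm in cross-section, run from the floor (z = 0) to the underside of the seat, each flush with a corner of the seat. Four stretchers, 36 mm wide and 29 mm tall, connect adjacent legs with their undersides at z = 201 mm, each running between the inner faces of the legs it joins and aligned with the legs' outer faces on the other axis.

B is a bed frame 1998 mm long (x) by 1416 mm wide (y). Four 78×78 mm corner posts, 401 mm tall, at the corners of the footprint. Four rails of 24 mm thickness and 195 mm height run between adjacent posts with their undersides at z = 171 mm, their outer faces flush with the outside of the frame (the two x-running rails run between the posts' inner faces; the two y-running rails run between the posts' inner faces). 13 slats, each 60 mm wide (x) and 22 mm thick, lie across the top of the two x-running rails, running the full 1416 mm width of the frame in y; the slats are evenly spaced along x between the inner faces of the end posts with equal gaps (rounded down to the nearest mm) at the −x end and between each pair — any rounding remainder accumulates at the +x end.

The bed frame is on the floor beside the stool on its +x side.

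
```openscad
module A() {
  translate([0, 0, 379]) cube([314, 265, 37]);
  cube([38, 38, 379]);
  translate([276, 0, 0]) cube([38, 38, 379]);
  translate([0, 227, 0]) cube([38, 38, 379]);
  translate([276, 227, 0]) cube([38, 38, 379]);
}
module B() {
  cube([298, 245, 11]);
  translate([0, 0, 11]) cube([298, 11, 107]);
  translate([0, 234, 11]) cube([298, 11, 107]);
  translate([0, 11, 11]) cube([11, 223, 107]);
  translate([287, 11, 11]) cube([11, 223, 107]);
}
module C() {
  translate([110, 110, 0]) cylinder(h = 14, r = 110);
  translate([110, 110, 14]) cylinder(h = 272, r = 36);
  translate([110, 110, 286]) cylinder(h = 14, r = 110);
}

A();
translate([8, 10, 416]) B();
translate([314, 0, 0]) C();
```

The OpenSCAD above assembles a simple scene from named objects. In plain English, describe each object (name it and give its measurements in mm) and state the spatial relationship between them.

A is a simple wooden stool: a rectangular seat 314 mm (x) by 265 mm (y), 37 mm thick, top face at z = 416 mm, on four square legs, each 38×38 mm in cross-section. The legs rest on z = 0, each flush with a corner of the seat.

B is an open storage box with external size 298×245×118 mm and wall thickness 11 mm (the base is also 11 mm thick). The base covers the whole footprint; the four walls stand on the base, with the y-facing walls full-width and the x-facing walls fitting between their inner faces.

C is a spool: two coaxial disc flanges of radius 110 mm and thickness 14 mm, joined by a core cylinder of radius 36 mm and height 272 mm. The lower flange rests on z = 0 and the three cylinders share a vertical axis.

The open box is on top of the stool, centred. The spool is against the stool's +x side, with their −y faces flush.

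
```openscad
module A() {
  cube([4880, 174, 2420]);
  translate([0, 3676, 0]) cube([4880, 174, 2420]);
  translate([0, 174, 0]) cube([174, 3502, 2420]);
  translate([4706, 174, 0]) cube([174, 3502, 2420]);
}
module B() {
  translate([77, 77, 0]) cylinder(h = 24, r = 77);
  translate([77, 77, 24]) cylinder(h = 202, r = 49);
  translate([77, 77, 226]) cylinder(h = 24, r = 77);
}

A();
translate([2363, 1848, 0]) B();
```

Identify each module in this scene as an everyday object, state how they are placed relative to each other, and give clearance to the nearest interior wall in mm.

A is a house frame. B is a spool. The spool sits inside the house frame, centred. The clearance to the nearest interior wall is 1674 mm.

Clearances: x = 2189, y = 1674; minimum 1674 mm.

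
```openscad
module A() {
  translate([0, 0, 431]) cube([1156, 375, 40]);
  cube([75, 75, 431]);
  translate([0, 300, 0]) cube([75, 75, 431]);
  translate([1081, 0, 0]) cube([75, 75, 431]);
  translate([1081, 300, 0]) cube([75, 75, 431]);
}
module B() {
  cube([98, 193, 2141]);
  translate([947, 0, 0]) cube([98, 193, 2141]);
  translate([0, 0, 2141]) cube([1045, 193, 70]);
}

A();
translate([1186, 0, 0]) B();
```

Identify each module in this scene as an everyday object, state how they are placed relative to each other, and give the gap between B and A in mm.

The door frame's nearest face is 30 mm from the bench's +x face.

A is a bench. B is a door frame. The door frame is on the floor beside the bench on its +x side. The gap between the door frame and the bench is 30 mm.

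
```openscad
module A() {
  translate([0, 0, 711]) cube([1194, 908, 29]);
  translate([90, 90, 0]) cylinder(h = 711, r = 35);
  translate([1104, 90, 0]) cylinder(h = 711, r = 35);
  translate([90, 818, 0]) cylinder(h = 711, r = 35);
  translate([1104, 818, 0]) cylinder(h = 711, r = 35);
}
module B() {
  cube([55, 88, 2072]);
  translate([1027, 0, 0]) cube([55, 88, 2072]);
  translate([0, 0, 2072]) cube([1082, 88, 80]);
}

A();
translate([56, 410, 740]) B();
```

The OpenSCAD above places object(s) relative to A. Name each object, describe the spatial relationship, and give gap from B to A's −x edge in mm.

A is a table. B is a door frame. The door frame is on top of the table, centred. The gap from the door frame to the table's −x edge is 56 mm.

The door frame's min-x is at 56; the table's min-x is 0; gap = 56 mm.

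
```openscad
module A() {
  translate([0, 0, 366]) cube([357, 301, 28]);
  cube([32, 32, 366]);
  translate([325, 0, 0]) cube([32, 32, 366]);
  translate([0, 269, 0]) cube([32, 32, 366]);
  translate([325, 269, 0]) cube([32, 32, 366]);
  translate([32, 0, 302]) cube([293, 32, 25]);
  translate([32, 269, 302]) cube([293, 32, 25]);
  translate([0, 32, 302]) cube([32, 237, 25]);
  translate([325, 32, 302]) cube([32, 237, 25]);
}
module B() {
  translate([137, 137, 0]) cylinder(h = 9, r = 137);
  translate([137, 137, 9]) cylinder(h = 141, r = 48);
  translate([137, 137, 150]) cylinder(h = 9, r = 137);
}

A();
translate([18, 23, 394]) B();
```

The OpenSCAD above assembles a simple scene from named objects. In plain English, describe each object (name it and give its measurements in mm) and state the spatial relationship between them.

A is a four-legged stool. The seat is a 357×301×28 mm slab whose top surface is at z = 394 mm; four square legs, each 32×32 mm in cross-section, run from the floor (z = 0) to the underside of the seat, each flush with a corner of the seat. Four stretchers, 32 mm wide and 25 mm tall, connect adjacent legs with their undersides at z = 302 mm, each running between the inner faces of the legs it joins and aligned with the legs' outer faces on the other axis.

B is a spool: two coaxial disc flanges of radius 137 mm and thickness 9 mm, joined by a core cylinder of radius 48 mm and height 141 mm. The lower flange rests on z = 0 and the three cylinders share a vertical axis.

The spool is on top of the stool.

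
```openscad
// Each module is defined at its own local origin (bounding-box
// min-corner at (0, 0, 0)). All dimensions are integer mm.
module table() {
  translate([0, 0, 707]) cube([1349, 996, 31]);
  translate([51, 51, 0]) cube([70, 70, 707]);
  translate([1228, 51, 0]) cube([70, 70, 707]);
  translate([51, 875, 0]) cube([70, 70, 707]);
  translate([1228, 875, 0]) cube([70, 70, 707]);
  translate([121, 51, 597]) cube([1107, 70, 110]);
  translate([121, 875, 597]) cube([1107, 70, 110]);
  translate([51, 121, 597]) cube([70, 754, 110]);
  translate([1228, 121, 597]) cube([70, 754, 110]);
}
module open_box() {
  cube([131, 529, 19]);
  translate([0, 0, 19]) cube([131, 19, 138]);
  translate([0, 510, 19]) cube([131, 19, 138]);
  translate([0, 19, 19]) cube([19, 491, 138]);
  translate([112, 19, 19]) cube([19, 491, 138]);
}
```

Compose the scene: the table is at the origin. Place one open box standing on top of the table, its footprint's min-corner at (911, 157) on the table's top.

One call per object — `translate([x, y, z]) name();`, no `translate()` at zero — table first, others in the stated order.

table();
translate([911, 157, 738]) open_box();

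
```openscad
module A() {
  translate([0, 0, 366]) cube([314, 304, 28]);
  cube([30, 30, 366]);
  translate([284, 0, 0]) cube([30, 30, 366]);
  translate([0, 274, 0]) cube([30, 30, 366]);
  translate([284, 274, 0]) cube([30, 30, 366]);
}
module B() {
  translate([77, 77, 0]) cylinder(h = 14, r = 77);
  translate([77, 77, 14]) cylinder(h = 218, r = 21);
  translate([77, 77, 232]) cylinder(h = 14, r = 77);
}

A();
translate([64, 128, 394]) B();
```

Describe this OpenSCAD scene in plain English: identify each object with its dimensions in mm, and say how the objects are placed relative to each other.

A is a four-legged stool. The seat is a 314×304×28 mm slab whose top surface is at z = 394 mm; four square legs, each 30×30 mm in cross-section, run from the floor (z = 0) to the underside of the seat, each flush with a corner of the seat.

B is a spool: two coaxial disc flanges of radius 77 mm and thickness 14 mm, joined by a core cylinder of radius 21 mm and height 218 mm. The lower flange rests on z = 0 and the three cylinders share a vertical axis.

The spool is on top of the stool.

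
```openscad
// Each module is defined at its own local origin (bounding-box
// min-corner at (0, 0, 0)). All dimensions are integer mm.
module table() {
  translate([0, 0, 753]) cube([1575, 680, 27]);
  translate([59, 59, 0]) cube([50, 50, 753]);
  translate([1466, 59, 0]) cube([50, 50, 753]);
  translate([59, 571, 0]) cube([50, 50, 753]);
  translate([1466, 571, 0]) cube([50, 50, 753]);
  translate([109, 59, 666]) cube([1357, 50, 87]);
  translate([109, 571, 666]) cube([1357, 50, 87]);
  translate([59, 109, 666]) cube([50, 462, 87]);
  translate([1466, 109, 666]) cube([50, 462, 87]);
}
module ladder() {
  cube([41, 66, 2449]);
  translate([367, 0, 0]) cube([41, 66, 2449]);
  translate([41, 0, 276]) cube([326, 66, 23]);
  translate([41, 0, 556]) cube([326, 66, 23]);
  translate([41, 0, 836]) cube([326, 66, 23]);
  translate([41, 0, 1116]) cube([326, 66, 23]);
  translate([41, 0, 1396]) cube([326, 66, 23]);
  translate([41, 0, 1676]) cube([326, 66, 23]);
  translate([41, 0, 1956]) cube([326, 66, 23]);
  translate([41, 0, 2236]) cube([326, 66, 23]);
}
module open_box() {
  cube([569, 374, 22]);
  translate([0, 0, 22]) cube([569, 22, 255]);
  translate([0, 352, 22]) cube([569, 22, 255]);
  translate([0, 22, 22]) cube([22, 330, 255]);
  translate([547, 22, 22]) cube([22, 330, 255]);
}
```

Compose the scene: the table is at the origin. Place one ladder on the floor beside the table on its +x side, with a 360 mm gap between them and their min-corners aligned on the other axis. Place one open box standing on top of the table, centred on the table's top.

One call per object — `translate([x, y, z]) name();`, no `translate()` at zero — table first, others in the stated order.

table();
translate([1935, 0, 0]) ladder();
translate([503, 153, 780]) open_box();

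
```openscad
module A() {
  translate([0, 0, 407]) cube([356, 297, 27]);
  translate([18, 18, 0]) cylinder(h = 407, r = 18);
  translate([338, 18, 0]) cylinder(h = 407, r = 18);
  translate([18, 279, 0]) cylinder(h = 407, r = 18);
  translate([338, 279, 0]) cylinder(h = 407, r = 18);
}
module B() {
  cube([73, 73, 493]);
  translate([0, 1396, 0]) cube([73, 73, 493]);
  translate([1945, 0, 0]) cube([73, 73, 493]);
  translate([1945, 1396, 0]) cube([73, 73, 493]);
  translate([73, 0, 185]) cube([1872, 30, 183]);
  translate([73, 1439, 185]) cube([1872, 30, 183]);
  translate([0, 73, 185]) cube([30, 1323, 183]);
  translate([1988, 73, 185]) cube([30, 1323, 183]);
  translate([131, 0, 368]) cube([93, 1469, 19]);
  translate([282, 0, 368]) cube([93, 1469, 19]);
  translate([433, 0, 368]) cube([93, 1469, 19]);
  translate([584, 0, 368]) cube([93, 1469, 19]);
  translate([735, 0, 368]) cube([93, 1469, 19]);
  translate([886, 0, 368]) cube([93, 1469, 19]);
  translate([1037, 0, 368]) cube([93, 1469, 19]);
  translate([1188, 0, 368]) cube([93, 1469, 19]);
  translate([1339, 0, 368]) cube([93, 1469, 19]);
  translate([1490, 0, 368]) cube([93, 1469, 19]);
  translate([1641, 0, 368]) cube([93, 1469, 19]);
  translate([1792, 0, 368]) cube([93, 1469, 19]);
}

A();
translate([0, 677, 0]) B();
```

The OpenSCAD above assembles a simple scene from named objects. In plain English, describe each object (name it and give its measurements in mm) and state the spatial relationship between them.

A is a four-legged stool. The seat is 356×297 mm, 27 mm thick, top at z = 434 mm. It stands on four round legs, each 36 mm in diameter, from z = 0 to the seat underside, each leg's axis is inset half a diameter from the nearest pair of seat edges (so the leg's bounding box is flush with the corner).

B is a bed frame 2018 mm long (x) by 1469 mm wide (y). Four 73×73 mm corner posts, 493 mm tall, at the corners of the footprint. Four rails of 30 mm thickness and 183 mm height run between adjacent posts with their undersides at z = 185 mm, their outer faces flush with the outside of the frame (the two x-running rails run between the posts' inner faces; the two y-running rails run between the posts' inner faces). 12 slats, each 93 mm wide (x) and 19 mm thick, lie across the top of the two x-running rails, running the full 1469 mm width of the frame in y; the slats are evenly spaced along x between the inner faces of the end posts with equal gaps (rounded down to the nearest mm) at the −x end and between each pair — any rounding remainder accumulates at the +x end.

The bed frame is on the floor beside the stool on its +y side.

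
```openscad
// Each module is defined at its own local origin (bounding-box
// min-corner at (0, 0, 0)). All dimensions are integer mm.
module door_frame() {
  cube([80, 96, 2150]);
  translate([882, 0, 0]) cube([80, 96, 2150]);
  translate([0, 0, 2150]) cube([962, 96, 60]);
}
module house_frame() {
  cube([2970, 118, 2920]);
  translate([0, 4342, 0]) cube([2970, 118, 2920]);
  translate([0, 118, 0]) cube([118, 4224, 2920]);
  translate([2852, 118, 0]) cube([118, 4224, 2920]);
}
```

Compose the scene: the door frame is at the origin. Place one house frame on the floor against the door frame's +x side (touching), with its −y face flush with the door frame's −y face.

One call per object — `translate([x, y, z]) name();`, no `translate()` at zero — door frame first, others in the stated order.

door_frame();
translate([962, 0, 0]) house_frame();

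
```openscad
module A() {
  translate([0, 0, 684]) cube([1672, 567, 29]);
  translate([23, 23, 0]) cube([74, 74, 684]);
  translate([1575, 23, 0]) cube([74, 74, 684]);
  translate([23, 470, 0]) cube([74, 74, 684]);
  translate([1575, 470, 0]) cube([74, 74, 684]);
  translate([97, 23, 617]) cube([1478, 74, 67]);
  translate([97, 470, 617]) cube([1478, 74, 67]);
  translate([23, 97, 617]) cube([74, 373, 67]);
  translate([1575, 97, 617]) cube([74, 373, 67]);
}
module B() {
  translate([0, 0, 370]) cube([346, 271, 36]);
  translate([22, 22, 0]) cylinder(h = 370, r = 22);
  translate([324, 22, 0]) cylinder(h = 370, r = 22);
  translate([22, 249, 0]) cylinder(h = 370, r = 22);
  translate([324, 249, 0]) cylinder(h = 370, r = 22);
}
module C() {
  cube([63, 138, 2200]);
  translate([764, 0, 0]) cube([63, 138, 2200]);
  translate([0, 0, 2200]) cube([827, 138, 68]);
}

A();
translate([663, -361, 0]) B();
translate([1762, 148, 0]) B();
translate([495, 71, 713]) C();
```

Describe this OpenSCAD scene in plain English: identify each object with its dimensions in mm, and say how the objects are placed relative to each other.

A is a table: top 1672 mm (x) × 567 mm (y), 29 mm thick, upper face at z = 713 mm, on four 74×74 mm square legs, each inset 23 mm from the nearest pair of top edges, running from z = 0 to the bottom of the top. Four apron rails, 74 mm thick and 67 mm tall, run between adjacent legs with their top edges flush with the underside of the top and their outer faces flush with the legs' outer faces.

B is a four-legged stool. The seat is 346×271 mm, 36 mm thick, top at z = 406 mm. It stands on four round legs, each 44 mm in diameter, from z = 0 to the seat underside, each leg's axis is inset half a diameter from the nearest pair of seat edges (so the leg's bounding box is flush with the corner).

C is a rectangular door frame: two vertical jambs of 63×138 mm section, 2200 mm tall, with a clear opening 701 mm wide between their inner faces. A header 68 mm tall and 138 mm deep lies on top of the jambs and spans the full outside width.

Two stools sit around the table at the −y, +x sides. The door frame is on top of the table.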